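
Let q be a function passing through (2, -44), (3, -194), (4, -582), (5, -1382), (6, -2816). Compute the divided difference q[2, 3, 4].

q[2,3] = (-194 - (-44)) / (3 - 2) = -150
q[3,4] = (-582 - (-194)) / (4 - 3) = -388
q[2,3,4] = (-388 - (-150)) / (4 - 2) = -119

-119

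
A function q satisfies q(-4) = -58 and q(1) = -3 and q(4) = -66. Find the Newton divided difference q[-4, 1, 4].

-4

q[-4,1] = (-3 - (-58)) / (1 - (-4)) = 11
q[1,4] = (-66 - (-3)) / (4 - 1) = -21
q[-4,1,4] = (-21 - 11) / (4 - (-4)) = -4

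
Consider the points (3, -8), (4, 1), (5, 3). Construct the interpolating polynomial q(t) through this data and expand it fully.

q(t) = -(7/2)t^2 + (67/2)t - 77

Build the Lagrange basis polynomials:
L_0(t) = (t - 4)(t - 5) / [2] = (1/2)t^2 - (9/2)t + 10
L_1(t) = (t - 3)(t - 5) / [-1] = -t^2 + 8t - 15
L_2(t) = (t - 3)(t - 4) / [2] = (1/2)t^2 - (7/2)t + 6
q(t) = (-8)·L_0 + 1·L_1 + 3·L_2
  (-8)·L_0(t) = -4t^2 + 36t - 80
  1·L_1(t) = -t^2 + 8t - 15
  3·L_2(t) = (3/2)t^2 - (21/2)t + 18
Adding term by term: -(7/2)t^2 + (67/2)t - 77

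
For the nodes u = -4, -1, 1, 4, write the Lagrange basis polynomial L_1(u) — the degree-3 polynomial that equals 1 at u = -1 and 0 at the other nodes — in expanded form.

L_1(u) = (1/30)u^3 - (1/30)u^2 - (8/15)u + 8/15

L_1(u) = (u + 4)(u - 1)(u - 4) / [(3)·(-2)·(-5)]
       = (u^3 - u^2 - 16u + 16) / (30)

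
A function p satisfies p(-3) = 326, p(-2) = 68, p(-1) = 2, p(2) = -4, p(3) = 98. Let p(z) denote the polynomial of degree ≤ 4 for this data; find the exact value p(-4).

Evaluate each Lagrange basis at z = -4:
L_0(-4) = (-2)·(-3)·(-6)·(-7)/[(-1)·(-2)·(-5)·(-6)] = 21/5
L_1(-4) = (-1)·(-3)·(-6)·(-7)/[(1)·(-1)·(-4)·(-5)] = -63/10
L_2(-4) = (-1)·(-2)·(-6)·(-7)/[(2)·(1)·(-3)·(-4)] = 7/2
L_3(-4) = (-1)·(-2)·(-3)·(-7)/[(5)·(4)·(3)·(-1)] = -7/10
L_4(-4) = (-1)·(-2)·(-3)·(-6)/[(6)·(5)·(4)·(1)] = 3/10
Sum: 326·(21/5) + 68·(-63/10) + 2·(7/2) + (-4)·(-7/10) + 98·(3/10) = 980

980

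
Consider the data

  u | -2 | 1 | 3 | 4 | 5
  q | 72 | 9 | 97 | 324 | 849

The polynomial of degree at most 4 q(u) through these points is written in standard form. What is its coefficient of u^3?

Build the Lagrange basis polynomials:
L_0(u) = (u - 1)(u - 3)(u - 4)(u - 5) / [630] = (1/630)u^4 - (13/630)u^3 + (59/630)u^2 - (107/630)u + 2/21
L_1(u) = (u + 2)(u - 3)(u - 4)(u - 5) / [-72] = -(1/72)u^4 + (5/36)u^3 - (23/72)u^2 - (17/36)u + 5/3
L_2(u) = (u + 2)(u - 1)(u - 4)(u - 5) / [20] = (1/20)u^4 - (2/5)u^3 + (9/20)u^2 + (19/10)u - 2
L_3(u) = (u + 2)(u - 1)(u - 3)(u - 5) / [-18] = -(1/18)u^4 + (7/18)u^3 - (5/18)u^2 - (31/18)u + 5/3
L_4(u) = (u + 2)(u - 1)(u - 3)(u - 4) / [56] = (1/56)u^4 - (3/28)u^3 + (3/56)u^2 + (13/28)u - 3/7
q(u) = 72·L_0 + 9·L_1 + 97·L_2 + 324·L_3 + 849·L_4
Only the coefficient of u^3 is needed; take it from each L_i and combine:
72·(-13/630) + 9·(5/36) + 97·(-2/5) + 324·(7/18) + 849·(-3/28) = -4

-4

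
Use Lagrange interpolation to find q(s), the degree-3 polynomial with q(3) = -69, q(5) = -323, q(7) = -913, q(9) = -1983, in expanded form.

Build the Lagrange basis polynomials:
L_0(s) = (s - 5)(s - 7)(s - 9) / [-48] = -(1/48)s^3 + (7/16)s^2 - (143/48)s + 105/16
L_1(s) = (s - 3)(s - 7)(s - 9) / [16] = (1/16)s^3 - (19/16)s^2 + (111/16)s - 189/16
L_2(s) = (s - 3)(s - 5)(s - 9) / [-16] = -(1/16)s^3 + (17/16)s^2 - (87/16)s + 135/16
L_3(s) = (s - 3)(s - 5)(s - 7) / [48] = (1/48)s^3 - (5/16)s^2 + (71/48)s - 35/16
q(s) = (-69)·L_0 + (-323)·L_1 + (-913)·L_2 + (-1983)·L_3
  (-69)·L_0(s) = (23/16)s^3 - (483/16)s^2 + (3289/16)s - 7245/16
  (-323)·L_1(s) = -(323/16)s^3 + (6137/16)s^2 - (35853/16)s + 61047/16
  (-913)·L_2(s) = (913/16)s^3 - (15521/16)s^2 + (79431/16)s - 123255/16
  (-1983)·L_3(s) = -(661/16)s^3 + (9915/16)s^2 - (46931/16)s + 69405/16
Adding term by term: -3s^3 + 3s^2 - 4s - 3

q(s) = -3s^3 + 3s^2 - 4s - 3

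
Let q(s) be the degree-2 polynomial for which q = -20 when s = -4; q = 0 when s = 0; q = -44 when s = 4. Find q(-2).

Evaluate each Lagrange basis at s = -2:
L_0(-2) = (-2)·(-6)/[(-4)·(-8)] = 3/8
L_1(-2) = (2)·(-6)/[(4)·(-4)] = 3/4
L_2(-2) = (2)·(-2)/[(8)·(4)] = -1/8
Sum: (-20)·(3/8) + 0 + (-44)·(-1/8) = -2

-2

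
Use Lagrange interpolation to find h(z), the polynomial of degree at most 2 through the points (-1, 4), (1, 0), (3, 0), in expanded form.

h(z) = (1/2)z^2 - 2z + 3/2

L_0(z) = (z - 1)(z - 3) / [8] = (1/8)z^2 - (1/2)z + 3/8
L_1(z) = (z + 1)(z - 3) / [-4] = -(1/4)z^2 + (1/2)z + 3/4
L_2(z) = (z + 1)(z - 1) / [8] = (1/8)z^2 - 1/8
h(z) = 4·L_0 + 0·L_1 + 0·L_2
  4·L_0(z) = (1/2)z^2 - 2z + 3/2
  0·L_1(z) = 0
  0·L_2(z) = 0
Adding term by term: (1/2)z^2 - 2z + 3/2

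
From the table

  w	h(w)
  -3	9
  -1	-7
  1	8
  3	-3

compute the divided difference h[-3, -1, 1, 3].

h[-3,-1] = (-7 - 9) / (-1 - (-3)) = -8
h[-1,1] = (8 - (-7)) / (1 - (-1)) = 15/2
h[1,3] = (-3 - 8) / (3 - 1) = -11/2
h[-3,-1,1] = (15/2 - (-8)) / (1 - (-3)) = 31/8
h[-1,1,3] = (-11/2 - 15/2) / (3 - (-1)) = -13/4
h[-3,-1,1,3] = (-13/4 - 31/8) / (3 - (-3)) = -19/16

-19/16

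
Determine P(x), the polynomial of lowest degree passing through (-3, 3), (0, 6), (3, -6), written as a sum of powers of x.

Build the Lagrange basis polynomials:
L_0(x) = x(x - 3) / [18] = (1/18)x^2 - (1/6)x
L_1(x) = (x + 3)(x - 3) / [-9] = -(1/9)x^2 + 1
L_2(x) = (x + 3)x / [18] = (1/18)x^2 + (1/6)x
P(x) = 3·L_0 + 6·L_1 + (-6)·L_2
  3·L_0(x) = (1/6)x^2 - (1/2)x
  6·L_1(x) = -(2/3)x^2 + 6
  (-6)·L_2(x) = -(1/3)x^2 - x
Adding term by term: -(5/6)x^2 - (3/2)x + 6

P(x) = -(5/6)x^2 - (3/2)x + 6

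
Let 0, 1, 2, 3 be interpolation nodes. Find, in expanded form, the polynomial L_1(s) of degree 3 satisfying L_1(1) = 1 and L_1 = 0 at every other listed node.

L_1(s) = (1/2)s^3 - (5/2)s^2 + 3s

L_1(s) = s(s - 2)(s - 3) / [(1)·(-1)·(-2)]
       = (s^3 - 5s^2 + 6s) / (2)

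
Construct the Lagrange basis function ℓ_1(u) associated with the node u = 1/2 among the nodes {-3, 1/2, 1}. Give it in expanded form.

ℓ_1(u) = -(4/7)u^2 - (8/7)u + 12/7

ℓ_1(u) = (u + 3)(u - 1) / [(7/2)·(-1/2)]
       = (u^2 + 2u - 3) / (-7/4)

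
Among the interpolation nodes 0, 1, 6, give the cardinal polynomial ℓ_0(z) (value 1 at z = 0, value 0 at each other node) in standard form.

ℓ_0(z) = (1/6)z^2 - (7/6)z + 1

ℓ_0(z) = (z - 1)(z - 6) / [(-1)·(-6)]
       = (z^2 - 7z + 6) / (6)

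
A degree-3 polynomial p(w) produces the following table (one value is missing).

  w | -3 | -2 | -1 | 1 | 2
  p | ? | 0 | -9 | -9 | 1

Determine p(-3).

The 4 known values determine p uniquely (degree ≤ 3).
Evaluate each Lagrange basis at w = -3:
L_0(-3) = (-2)·(-4)·(-5)/[(-1)·(-3)·(-4)] = 10/3
L_1(-3) = (-1)·(-4)·(-5)/[(1)·(-2)·(-3)] = -10/3
L_2(-3) = (-1)·(-2)·(-5)/[(3)·(2)·(-1)] = 5/3
L_3(-3) = (-1)·(-2)·(-4)/[(4)·(3)·(1)] = -2/3
Sum: 0 + (-9)·(-10/3) + (-9)·(5/3) + 1·(-2/3) = 43/3

43/3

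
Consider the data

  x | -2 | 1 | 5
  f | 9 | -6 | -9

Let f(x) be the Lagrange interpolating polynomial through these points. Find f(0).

Evaluate each Lagrange basis at x = 0:
L_0(0) = (-1)·(-5)/[(-3)·(-7)] = 5/21
L_1(0) = (2)·(-5)/[(3)·(-4)] = 5/6
L_2(0) = (2)·(-1)/[(7)·(4)] = -1/14
Sum: 9·(5/21) + (-6)·(5/6) + (-9)·(-1/14) = -31/14

-31/14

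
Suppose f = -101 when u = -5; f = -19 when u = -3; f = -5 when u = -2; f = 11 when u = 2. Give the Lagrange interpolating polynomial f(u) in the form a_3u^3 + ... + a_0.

f(u) = u^3 + u^2 - 1

Build the Lagrange basis polynomials:
L_0(u) = (u + 3)(u + 2)(u - 2) / [-42] = -(1/42)u^3 - (1/14)u^2 + (2/21)u + 2/7
L_1(u) = (u + 5)(u + 2)(u - 2) / [10] = (1/10)u^3 + (1/2)u^2 - (2/5)u - 2
L_2(u) = (u + 5)(u + 3)(u - 2) / [-12] = -(1/12)u^3 - (1/2)u^2 + (1/12)u + 5/2
L_3(u) = (u + 5)(u + 3)(u + 2) / [140] = (1/140)u^3 + (1/14)u^2 + (31/140)u + 3/14
f(u) = (-101)·L_0 + (-19)·L_1 + (-5)·L_2 + 11·L_3
  (-101)·L_0(u) = (101/42)u^3 + (101/14)u^2 - (202/21)u - 202/7
  (-19)·L_1(u) = -(19/10)u^3 - (19/2)u^2 + (38/5)u + 38
  (-5)·L_2(u) = (5/12)u^3 + (5/2)u^2 - (5/12)u - 25/2
  11·L_3(u) = (11/140)u^3 + (11/14)u^2 + (341/140)u + 33/14
Adding term by term: u^3 + u^2 - 1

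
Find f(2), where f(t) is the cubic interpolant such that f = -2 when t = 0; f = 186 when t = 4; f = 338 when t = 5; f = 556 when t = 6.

32

Evaluate each Lagrange basis at t = 2:
L_0(2) = (-2)·(-3)·(-4)/[(-4)·(-5)·(-6)] = 1/5
L_1(2) = (2)·(-3)·(-4)/[(4)·(-1)·(-2)] = 3
L_2(2) = (2)·(-2)·(-4)/[(5)·(1)·(-1)] = -16/5
L_3(2) = (2)·(-2)·(-3)/[(6)·(2)·(1)] = 1
Sum: (-2)·(1/5) + 186·(3) + 338·(-16/5) + 556·(1) = 32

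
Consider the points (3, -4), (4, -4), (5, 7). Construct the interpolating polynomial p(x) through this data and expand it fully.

p(x) = (11/2)x^2 - (77/2)x + 62

Build the Lagrange basis polynomials:
L_0(x) = (x - 4)(x - 5) / [2] = (1/2)x^2 - (9/2)x + 10
L_1(x) = (x - 3)(x - 5) / [-1] = -x^2 + 8x - 15
L_2(x) = (x - 3)(x - 4) / [2] = (1/2)x^2 - (7/2)x + 6
p(x) = (-4)·L_0 + (-4)·L_1 + 7·L_2
  (-4)·L_0(x) = -2x^2 + 18x - 40
  (-4)·L_1(x) = 4x^2 - 32x + 60
  7·L_2(x) = (7/2)x^2 - (49/2)x + 42
Adding term by term: (11/2)x^2 - (77/2)x + 62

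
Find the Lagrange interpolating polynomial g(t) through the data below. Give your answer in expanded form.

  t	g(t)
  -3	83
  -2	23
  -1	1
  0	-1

L_0(t) = (t + 2)(t + 1)t / [-6] = -(1/6)t^3 - (1/2)t^2 - (1/3)t
L_1(t) = (t + 3)(t + 1)t / [2] = (1/2)t^3 + 2t^2 + (3/2)t
L_2(t) = (t + 3)(t + 2)t / [-2] = -(1/2)t^3 - (5/2)t^2 - 3t
L_3(t) = (t + 3)(t + 2)(t + 1) / [6] = (1/6)t^3 + t^2 + (11/6)t + 1
g(t) = 83·L_0 + 23·L_1 + 1·L_2 + (-1)·L_3
  83·L_0(t) = -(83/6)t^3 - (83/2)t^2 - (83/3)t
  23·L_1(t) = (23/2)t^3 + 46t^2 + (69/2)t
  1·L_2(t) = -(1/2)t^3 - (5/2)t^2 - 3t
  (-1)·L_3(t) = -(1/6)t^3 - t^2 - (11/6)t - 1
Adding term by term: -3t^3 + t^2 + 2t - 1

g(t) = -3t^3 + t^2 + 2t - 1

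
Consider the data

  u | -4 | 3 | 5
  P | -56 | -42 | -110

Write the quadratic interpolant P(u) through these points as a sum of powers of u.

L_0(u) = (u - 3)(u - 5) / [63] = (1/63)u^2 - (8/63)u + 5/21
L_1(u) = (u + 4)(u - 5) / [-14] = -(1/14)u^2 + (1/14)u + 10/7
L_2(u) = (u + 4)(u - 3) / [18] = (1/18)u^2 + (1/18)u - 2/3
P(u) = (-56)·L_0 + (-42)·L_1 + (-110)·L_2
  (-56)·L_0(u) = -(8/9)u^2 + (64/9)u - 40/3
  (-42)·L_1(u) = 3u^2 - 3u - 60
  (-110)·L_2(u) = -(55/9)u^2 - (55/9)u + 220/3
Adding term by term: -4u^2 - 2u

P(u) = -4u^2 - 2u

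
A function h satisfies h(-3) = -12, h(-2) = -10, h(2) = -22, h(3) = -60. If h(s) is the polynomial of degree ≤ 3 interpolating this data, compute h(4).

Evaluate each Lagrange basis at s = 4:
L_0(4) = (6)·(2)·(1)/[(-1)·(-5)·(-6)] = -2/5
L_1(4) = (7)·(2)·(1)/[(1)·(-4)·(-5)] = 7/10
L_2(4) = (7)·(6)·(1)/[(5)·(4)·(-1)] = -21/10
L_3(4) = (7)·(6)·(2)/[(6)·(5)·(1)] = 14/5
Sum: (-12)·(-2/5) + (-10)·(7/10) + (-22)·(-21/10) + (-60)·(14/5) = -124

-124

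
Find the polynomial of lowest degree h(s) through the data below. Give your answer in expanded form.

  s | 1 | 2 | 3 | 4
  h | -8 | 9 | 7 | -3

h(s) = (11/6)s^3 - (41/2)s^2 + (197/3)s - 55

Newton's divided differences:
h[1,2] = (9 - (-8)) / (2 - 1) = 17
h[2,3] = (7 - 9) / (3 - 2) = -2
h[3,4] = (-3 - 7) / (4 - 3) = -10
h[1,2,3] = (-2 - 17) / (3 - 1) = -19/2
h[2,3,4] = (-10 - (-2)) / (4 - 2) = -4
h[1,2,3,4] = (-4 - (-19/2)) / (4 - 1) = 11/6
h(s) = -8 + 17·(s - 1) + (-19/2)·(s - 1)(s - 2) + (11/6)·(s - 1)(s - 2)(s - 3)
Expanding: h(s) = (11/6)s^3 - (41/2)s^2 + (197/3)s - 55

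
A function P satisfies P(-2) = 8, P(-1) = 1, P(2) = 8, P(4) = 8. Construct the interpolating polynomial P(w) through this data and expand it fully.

Build the Lagrange basis polynomials:
L_0(w) = (w + 1)(w - 2)(w - 4) / [-24] = -(1/24)w^3 + (5/24)w^2 - (1/12)w - 1/3
L_1(w) = (w + 2)(w - 2)(w - 4) / [15] = (1/15)w^3 - (4/15)w^2 - (4/15)w + 16/15
L_2(w) = (w + 2)(w + 1)(w - 4) / [-24] = -(1/24)w^3 + (1/24)w^2 + (5/12)w + 1/3
L_3(w) = (w + 2)(w + 1)(w - 2) / [60] = (1/60)w^3 + (1/60)w^2 - (1/15)w - 1/15
P(w) = 8·L_0 + 1·L_1 + 8·L_2 + 8·L_3
  8·L_0(w) = -(1/3)w^3 + (5/3)w^2 - (2/3)w - 8/3
  1·L_1(w) = (1/15)w^3 - (4/15)w^2 - (4/15)w + 16/15
  8·L_2(w) = -(1/3)w^3 + (1/3)w^2 + (10/3)w + 8/3
  8·L_3(w) = (2/15)w^3 + (2/15)w^2 - (8/15)w - 8/15
Adding term by term: -(7/15)w^3 + (28/15)w^2 + (28/15)w + 8/15

P(w) = -(7/15)w^3 + (28/15)w^2 + (28/15)w + 8/15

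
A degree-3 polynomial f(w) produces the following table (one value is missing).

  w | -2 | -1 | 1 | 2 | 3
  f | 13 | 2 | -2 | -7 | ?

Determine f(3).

-22

The 4 known values determine f uniquely (degree ≤ 3).
Evaluate each Lagrange basis at w = 3:
L_0(3) = (4)·(2)·(1)/[(-1)·(-3)·(-4)] = -2/3
L_1(3) = (5)·(2)·(1)/[(1)·(-2)·(-3)] = 5/3
L_2(3) = (5)·(4)·(1)/[(3)·(2)·(-1)] = -10/3
L_3(3) = (5)·(4)·(2)/[(4)·(3)·(1)] = 10/3
Sum: 13·(-2/3) + 2·(5/3) + (-2)·(-10/3) + (-7)·(10/3) = -22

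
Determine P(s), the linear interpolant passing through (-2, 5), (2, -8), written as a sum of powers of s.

Build the Lagrange basis polynomials:
L_0(s) = (s - 2) / [-4] = -(1/4)s + 1/2
L_1(s) = (s + 2) / [4] = (1/4)s + 1/2
P(s) = 5·L_0 + (-8)·L_1
  5·L_0(s) = -(5/4)s + 5/2
  (-8)·L_1(s) = -2s - 4
Adding term by term: -(13/4)s - 3/2

P(s) = -(13/4)s - 3/2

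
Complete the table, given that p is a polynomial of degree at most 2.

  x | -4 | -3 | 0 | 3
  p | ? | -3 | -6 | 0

The 3 known values determine p uniquely (degree ≤ 2).
Evaluate each Lagrange basis at x = -4:
L_0(-4) = (-4)·(-7)/[(-3)·(-6)] = 14/9
L_1(-4) = (-1)·(-7)/[(3)·(-3)] = -7/9
L_2(-4) = (-1)·(-4)/[(6)·(3)] = 2/9
Sum: (-3)·(14/9) + (-6)·(-7/9) + 0 = 0

0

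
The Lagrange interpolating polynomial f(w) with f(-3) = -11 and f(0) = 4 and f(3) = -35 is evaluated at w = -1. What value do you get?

Evaluate each Lagrange basis at w = -1:
L_0(-1) = (-1)·(-4)/[(-3)·(-6)] = 2/9
L_1(-1) = (2)·(-4)/[(3)·(-3)] = 8/9
L_2(-1) = (2)·(-1)/[(6)·(3)] = -1/9
Sum: (-11)·(2/9) + 4·(8/9) + (-35)·(-1/9) = 5

5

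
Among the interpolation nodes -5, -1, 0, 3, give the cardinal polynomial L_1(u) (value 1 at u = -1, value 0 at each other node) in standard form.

L_1(u) = (u + 5)u(u - 3) / [(4)·(-1)·(-4)]
       = (u^3 + 2u^2 - 15u) / (16)

L_1(u) = (1/16)u^3 + (1/8)u^2 - (15/16)u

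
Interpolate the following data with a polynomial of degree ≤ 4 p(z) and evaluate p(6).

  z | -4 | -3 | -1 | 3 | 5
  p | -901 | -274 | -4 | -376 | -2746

-5611

Using Newton's divided-difference form:
p[-4,-3] = (-274 - (-901)) / (-3 - (-4)) = 627
p[-3,-1] = (-4 - (-274)) / (-1 - (-3)) = 135
p[-1,3] = (-376 - (-4)) / (3 - (-1)) = -93
p[3,5] = (-2746 - (-376)) / (5 - 3) = -1185
p[-4,-3,-1] = (135 - 627) / (-1 - (-4)) = -164
p[-3,-1,3] = (-93 - 135) / (3 - (-3)) = -38
p[-1,3,5] = (-1185 - (-93)) / (5 - (-1)) = -182
p[-4,-3,-1,3] = (-38 - (-164)) / (3 - (-4)) = 18
p[-3,-1,3,5] = (-182 - (-38)) / (5 - (-3)) = -18
p[-4,-3,-1,3,5] = (-18 - 18) / (5 - (-4)) = -4
p(6) = -901 + 627·(10) + (-164)·(10)·(9) + 18·(10)·(9)·(7) + (-4)·(10)·(9)·(7)·(3) = -5611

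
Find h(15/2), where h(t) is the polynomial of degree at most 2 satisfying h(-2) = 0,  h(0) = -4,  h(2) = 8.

Evaluate each Lagrange basis at t = 15/2:
L_0(15/2) = (15/2)·(11/2)/[(-2)·(-4)] = 165/32
L_1(15/2) = (19/2)·(11/2)/[(2)·(-2)] = -209/16
L_2(15/2) = (19/2)·(15/2)/[(4)·(2)] = 285/32
Sum: 0 + (-4)·(-209/16) + 8·(285/32) = 247/2

247/2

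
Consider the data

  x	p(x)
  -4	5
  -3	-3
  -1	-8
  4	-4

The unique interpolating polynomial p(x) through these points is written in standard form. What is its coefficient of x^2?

33/70

L_0(x) = (x + 3)(x + 1)(x - 4) / [-24] = -(1/24)x^3 + (13/24)x + 1/2
L_1(x) = (x + 4)(x + 1)(x - 4) / [14] = (1/14)x^3 + (1/14)x^2 - (8/7)x - 8/7
L_2(x) = (x + 4)(x + 3)(x - 4) / [-30] = -(1/30)x^3 - (1/10)x^2 + (8/15)x + 8/5
L_3(x) = (x + 4)(x + 3)(x + 1) / [280] = (1/280)x^3 + (1/35)x^2 + (19/280)x + 3/70
p(x) = 5·L_0 + (-3)·L_1 + (-8)·L_2 + (-4)·L_3
Only the coefficient of x^2 is needed; take it from each L_i and combine:
5·(0) + (-3)·(1/14) + (-8)·(-1/10) + (-4)·(1/35) = 33/70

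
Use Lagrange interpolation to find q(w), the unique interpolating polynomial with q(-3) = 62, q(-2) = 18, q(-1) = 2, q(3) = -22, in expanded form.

q(w) = -2w^3 + 2w^2 + 4w + 2

L_0(w) = (w + 2)(w + 1)(w - 3) / [-12] = -(1/12)w^3 + (7/12)w + 1/2
L_1(w) = (w + 3)(w + 1)(w - 3) / [5] = (1/5)w^3 + (1/5)w^2 - (9/5)w - 9/5
L_2(w) = (w + 3)(w + 2)(w - 3) / [-8] = -(1/8)w^3 - (1/4)w^2 + (9/8)w + 9/4
L_3(w) = (w + 3)(w + 2)(w + 1) / [120] = (1/120)w^3 + (1/20)w^2 + (11/120)w + 1/20
q(w) = 62·L_0 + 18·L_1 + 2·L_2 + (-22)·L_3
  62·L_0(w) = -(31/6)w^3 + (217/6)w + 31
  18·L_1(w) = (18/5)w^3 + (18/5)w^2 - (162/5)w - 162/5
  2·L_2(w) = -(1/4)w^3 - (1/2)w^2 + (9/4)w + 9/2
  (-22)·L_3(w) = -(11/60)w^3 - (11/10)w^2 - (121/60)w - 11/10
Adding term by term: -2w^3 + 2w^2 + 4w + 2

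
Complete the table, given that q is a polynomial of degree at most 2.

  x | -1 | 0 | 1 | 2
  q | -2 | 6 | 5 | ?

The 3 known values determine q uniquely (degree ≤ 2).
Evaluate each Lagrange basis at x = 2:
L_0(2) = (2)·(1)/[(-1)·(-2)] = 1
L_1(2) = (3)·(1)/[(1)·(-1)] = -3
L_2(2) = (3)·(2)/[(2)·(1)] = 3
Sum: (-2)·(1) + 6·(-3) + 5·(3) = -5

-5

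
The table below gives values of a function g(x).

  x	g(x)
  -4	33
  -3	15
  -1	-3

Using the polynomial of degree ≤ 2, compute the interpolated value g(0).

-3

Evaluate each Lagrange basis at x = 0:
L_0(0) = (3)·(1)/[(-1)·(-3)] = 1
L_1(0) = (4)·(1)/[(1)·(-2)] = -2
L_2(0) = (4)·(3)/[(3)·(2)] = 2
Sum: 33·(1) + 15·(-2) + (-3)·(2) = -3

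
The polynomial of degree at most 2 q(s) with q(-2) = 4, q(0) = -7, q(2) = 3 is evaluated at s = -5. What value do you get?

Evaluate each Lagrange basis at s = -5:
L_0(-5) = (-5)·(-7)/[(-2)·(-4)] = 35/8
L_1(-5) = (-3)·(-7)/[(2)·(-2)] = -21/4
L_2(-5) = (-3)·(-5)/[(4)·(2)] = 15/8
Sum: 4·(35/8) + (-7)·(-21/4) + 3·(15/8) = 479/8

479/8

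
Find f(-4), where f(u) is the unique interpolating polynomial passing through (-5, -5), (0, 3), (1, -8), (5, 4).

74/5

Evaluate each Lagrange basis at u = -4:
L_0(-4) = (-4)·(-5)·(-9)/[(-5)·(-6)·(-10)] = 3/5
L_1(-4) = (1)·(-5)·(-9)/[(5)·(-1)·(-5)] = 9/5
L_2(-4) = (1)·(-4)·(-9)/[(6)·(1)·(-4)] = -3/2
L_3(-4) = (1)·(-4)·(-5)/[(10)·(5)·(4)] = 1/10
Sum: (-5)·(3/5) + 3·(9/5) + (-8)·(-3/2) + 4·(1/10) = 74/5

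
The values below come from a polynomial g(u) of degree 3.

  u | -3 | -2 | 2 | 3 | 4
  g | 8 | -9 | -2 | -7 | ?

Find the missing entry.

The 4 known values determine g uniquely (degree ≤ 3).
Evaluate each Lagrange basis at u = 4:
L_0(4) = (6)·(2)·(1)/[(-1)·(-5)·(-6)] = -2/5
L_1(4) = (7)·(2)·(1)/[(1)·(-4)·(-5)] = 7/10
L_2(4) = (7)·(6)·(1)/[(5)·(4)·(-1)] = -21/10
L_3(4) = (7)·(6)·(2)/[(6)·(5)·(1)] = 14/5
Sum: 8·(-2/5) + (-9)·(7/10) + (-2)·(-21/10) + (-7)·(14/5) = -249/10

-249/10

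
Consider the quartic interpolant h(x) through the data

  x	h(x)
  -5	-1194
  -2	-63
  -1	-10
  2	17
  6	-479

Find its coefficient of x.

L_0(x) = (x + 2)(x + 1)(x - 2)(x - 6) / [924] = (1/924)x^4 - (5/924)x^3 - (5/462)x^2 + (5/231)x + 2/77
L_1(x) = (x + 5)(x + 1)(x - 2)(x - 6) / [-96] = -(1/96)x^4 + (1/48)x^3 + (31/96)x^2 - (1/3)x - 5/8
L_2(x) = (x + 5)(x + 2)(x - 2)(x - 6) / [84] = (1/84)x^4 - (1/84)x^3 - (17/42)x^2 + (1/21)x + 10/7
L_3(x) = (x + 5)(x + 2)(x + 1)(x - 6) / [-336] = -(1/336)x^4 - (1/168)x^3 + (31/336)x^2 + (23/84)x + 5/28
L_4(x) = (x + 5)(x + 2)(x + 1)(x - 2) / [2464] = (1/2464)x^4 + (3/1232)x^3 + (1/2464)x^2 - (3/308)x - 5/616
h(x) = (-1194)·L_0 + (-63)·L_1 + (-10)·L_2 + 17·L_3 + (-479)·L_4
Only the coefficient of x is needed; take it from each L_i and combine:
(-1194)·(5/231) + (-63)·(-1/3) + (-10)·(1/21) + 17·(23/84) + (-479)·(-3/308) = 4

4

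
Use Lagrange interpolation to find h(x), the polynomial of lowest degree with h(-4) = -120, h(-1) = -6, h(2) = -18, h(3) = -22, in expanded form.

Build the Lagrange basis polynomials:
L_0(x) = (x + 1)(x - 2)(x - 3) / [-126] = -(1/126)x^3 + (2/63)x^2 - (1/126)x - 1/21
L_1(x) = (x + 4)(x - 2)(x - 3) / [36] = (1/36)x^3 - (1/36)x^2 - (7/18)x + 2/3
L_2(x) = (x + 4)(x + 1)(x - 3) / [-18] = -(1/18)x^3 - (1/9)x^2 + (11/18)x + 2/3
L_3(x) = (x + 4)(x + 1)(x - 2) / [28] = (1/28)x^3 + (3/28)x^2 - (3/14)x - 2/7
h(x) = (-120)·L_0 + (-6)·L_1 + (-18)·L_2 + (-22)·L_3
  (-120)·L_0(x) = (20/21)x^3 - (80/21)x^2 + (20/21)x + 40/7
  (-6)·L_1(x) = -(1/6)x^3 + (1/6)x^2 + (7/3)x - 4
  (-18)·L_2(x) = x^3 + 2x^2 - 11x - 12
  (-22)·L_3(x) = -(11/14)x^3 - (33/14)x^2 + (33/7)x + 44/7
Adding term by term: x^3 - 4x^2 - 3x - 4

h(x) = x^3 - 4x^2 - 3x - 4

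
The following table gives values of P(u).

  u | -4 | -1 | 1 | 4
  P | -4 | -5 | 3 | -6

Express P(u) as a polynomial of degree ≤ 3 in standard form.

Build the Lagrange basis polynomials:
L_0(u) = (u + 1)(u - 1)(u - 4) / [-120] = -(1/120)u^3 + (1/30)u^2 + (1/120)u - 1/30
L_1(u) = (u + 4)(u - 1)(u - 4) / [30] = (1/30)u^3 - (1/30)u^2 - (8/15)u + 8/15
L_2(u) = (u + 4)(u + 1)(u - 4) / [-30] = -(1/30)u^3 - (1/30)u^2 + (8/15)u + 8/15
L_3(u) = (u + 4)(u + 1)(u - 1) / [120] = (1/120)u^3 + (1/30)u^2 - (1/120)u - 1/30
P(u) = (-4)·L_0 + (-5)·L_1 + 3·L_2 + (-6)·L_3
  (-4)·L_0(u) = (1/30)u^3 - (2/15)u^2 - (1/30)u + 2/15
  (-5)·L_1(u) = -(1/6)u^3 + (1/6)u^2 + (8/3)u - 8/3
  3·L_2(u) = -(1/10)u^3 - (1/10)u^2 + (8/5)u + 8/5
  (-6)·L_3(u) = -(1/20)u^3 - (1/5)u^2 + (1/20)u + 1/5
Adding term by term: -(17/60)u^3 - (4/15)u^2 + (257/60)u - 11/15

P(u) = -(17/60)u^3 - (4/15)u^2 + (257/60)u - 11/15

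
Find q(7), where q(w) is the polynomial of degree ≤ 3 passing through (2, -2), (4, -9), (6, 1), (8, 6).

Evaluate each Lagrange basis at w = 7:
L_0(7) = (3)·(1)·(-1)/[(-2)·(-4)·(-6)] = 1/16
L_1(7) = (5)·(1)·(-1)/[(2)·(-2)·(-4)] = -5/16
L_2(7) = (5)·(3)·(-1)/[(4)·(2)·(-2)] = 15/16
L_3(7) = (5)·(3)·(1)/[(6)·(4)·(2)] = 5/16
Sum: (-2)·(1/16) + (-9)·(-5/16) + 1·(15/16) + 6·(5/16) = 11/2

11/2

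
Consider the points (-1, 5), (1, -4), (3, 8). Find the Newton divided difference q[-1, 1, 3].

q[-1,1] = (-4 - 5) / (1 - (-1)) = -9/2
q[1,3] = (8 - (-4)) / (3 - 1) = 6
q[-1,1,3] = (6 - (-9/2)) / (3 - (-1)) = 21/8

21/8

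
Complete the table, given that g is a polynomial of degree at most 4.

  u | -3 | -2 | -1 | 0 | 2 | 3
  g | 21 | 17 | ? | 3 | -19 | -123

5

The 5 known values determine g uniquely (degree ≤ 4).
L_0(-1) = (1)·(-1)·(-3)·(-4)/[(-1)·(-3)·(-5)·(-6)] = -2/15
L_1(-1) = (2)·(-1)·(-3)·(-4)/[(1)·(-2)·(-4)·(-5)] = 3/5
L_2(-1) = (2)·(1)·(-3)·(-4)/[(3)·(2)·(-2)·(-3)] = 2/3
L_3(-1) = (2)·(1)·(-1)·(-4)/[(5)·(4)·(2)·(-1)] = -1/5
L_4(-1) = (2)·(1)·(-1)·(-3)/[(6)·(5)·(3)·(1)] = 1/15
Sum: 21·(-2/15) + 17·(3/5) + 3·(2/3) + (-19)·(-1/5) + (-123)·(1/15) = 5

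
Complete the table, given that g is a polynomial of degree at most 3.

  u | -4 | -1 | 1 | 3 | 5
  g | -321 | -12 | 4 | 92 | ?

The 4 known values determine g uniquely (degree ≤ 3).
L_0(5) = (6)·(4)·(2)/[(-3)·(-5)·(-7)] = -16/35
L_1(5) = (9)·(4)·(2)/[(3)·(-2)·(-4)] = 3
L_2(5) = (9)·(6)·(2)/[(5)·(2)·(-2)] = -27/5
L_3(5) = (9)·(6)·(4)/[(7)·(4)·(2)] = 27/7
Sum: (-321)·(-16/35) + (-12)·(3) + 4·(-27/5) + 92·(27/7) = 444

444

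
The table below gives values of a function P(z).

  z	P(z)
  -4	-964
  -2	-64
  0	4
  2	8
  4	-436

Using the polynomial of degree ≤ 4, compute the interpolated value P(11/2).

Using Newton's divided-difference form:
P[-4,-2] = (-64 - (-964)) / (-2 - (-4)) = 450
P[-2,0] = (4 - (-64)) / (0 - (-2)) = 34
P[0,2] = (8 - 4) / (2 - 0) = 2
P[2,4] = (-436 - 8) / (4 - 2) = -222
P[-4,-2,0] = (34 - 450) / (0 - (-4)) = -104
P[-2,0,2] = (2 - 34) / (2 - (-2)) = -8
P[0,2,4] = (-222 - 2) / (4 - 0) = -56
P[-4,-2,0,2] = (-8 - (-104)) / (2 - (-4)) = 16
P[-2,0,2,4] = (-56 - (-8)) / (4 - (-2)) = -8
P[-4,-2,0,2,4] = (-8 - 16) / (4 - (-4)) = -3
P(11/2) = -964 + 450·(19/2) + (-104)·(19/2)·(15/2) + 16·(19/2)·(15/2)·(11/2) + (-3)·(19/2)·(15/2)·(11/2)·(7/2) = -31099/16

-31099/16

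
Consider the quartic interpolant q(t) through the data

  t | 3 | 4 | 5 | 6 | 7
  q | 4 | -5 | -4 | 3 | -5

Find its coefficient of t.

L_0(t) = (t - 4)(t - 5)(t - 6)(t - 7) / [24] = (1/24)t^4 - (11/12)t^3 + (179/24)t^2 - (319/12)t + 35
L_1(t) = (t - 3)(t - 5)(t - 6)(t - 7) / [-6] = -(1/6)t^4 + (7/2)t^3 - (161/6)t^2 + (177/2)t - 105
L_2(t) = (t - 3)(t - 4)(t - 6)(t - 7) / [4] = (1/4)t^4 - 5t^3 + (145/4)t^2 - (225/2)t + 126
L_3(t) = (t - 3)(t - 4)(t - 5)(t - 7) / [-6] = -(1/6)t^4 + (19/6)t^3 - (131/6)t^2 + (389/6)t - 70
L_4(t) = (t - 3)(t - 4)(t - 5)(t - 6) / [24] = (1/24)t^4 - (3/4)t^3 + (119/24)t^2 - (57/4)t + 15
q(t) = 4·L_0 + (-5)·L_1 + (-4)·L_2 + 3·L_3 + (-5)·L_4
Only the coefficient of t is needed; take it from each L_i and combine:
4·(-319/12) + (-5)·(177/2) + (-4)·(-225/2) + 3·(389/6) + (-5)·(-57/4) = 2003/12

2003/12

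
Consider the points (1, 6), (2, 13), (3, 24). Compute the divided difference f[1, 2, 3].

f[1,2] = (13 - 6) / (2 - 1) = 7
f[2,3] = (24 - 13) / (3 - 2) = 11
f[1,2,3] = (11 - 7) / (3 - 1) = 2

2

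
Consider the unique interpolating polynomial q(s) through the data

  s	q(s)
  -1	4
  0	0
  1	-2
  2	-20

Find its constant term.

0

Build the Lagrange basis polynomials:
L_0(s) = s(s - 1)(s - 2) / [-6] = -(1/6)s^3 + (1/2)s^2 - (1/3)s
L_1(s) = (s + 1)(s - 1)(s - 2) / [2] = (1/2)s^3 - s^2 - (1/2)s + 1
L_2(s) = (s + 1)s(s - 2) / [-2] = -(1/2)s^3 + (1/2)s^2 + s
L_3(s) = (s + 1)s(s - 1) / [6] = (1/6)s^3 - (1/6)s
q(s) = 4·L_0 + 0·L_1 + (-2)·L_2 + (-20)·L_3
Only the constant term is needed; take it from each L_i and combine:
4·(0) + 0·(1) + (-2)·(0) + (-20)·(0) = 0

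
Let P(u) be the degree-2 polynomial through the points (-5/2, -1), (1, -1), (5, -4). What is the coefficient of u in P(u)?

-3/20

Build the Lagrange basis polynomials:
L_0(u) = (u - 1)(u - 5) / [105/4] = (4/105)u^2 - (8/35)u + 4/21
L_1(u) = (u + 5/2)(u - 5) / [-14] = -(1/14)u^2 + (5/28)u + 25/28
L_2(u) = (u + 5/2)(u - 1) / [30] = (1/30)u^2 + (1/20)u - 1/12
P(u) = (-1)·L_0 + (-1)·L_1 + (-4)·L_2
Only the coefficient of u is needed; take it from each L_i and combine:
(-1)·(-8/35) + (-1)·(5/28) + (-4)·(1/20) = -3/20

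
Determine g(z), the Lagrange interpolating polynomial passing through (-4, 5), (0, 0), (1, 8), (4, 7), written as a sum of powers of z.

L_0(z) = z(z - 1)(z - 4) / [-160] = -(1/160)z^3 + (1/32)z^2 - (1/40)z
L_1(z) = (z + 4)(z - 1)(z - 4) / [16] = (1/16)z^3 - (1/16)z^2 - z + 1
L_2(z) = (z + 4)z(z - 4) / [-15] = -(1/15)z^3 + (16/15)z
L_3(z) = (z + 4)z(z - 1) / [96] = (1/96)z^3 + (1/32)z^2 - (1/24)z
g(z) = 5·L_0 + 0·L_1 + 8·L_2 + 7·L_3
  5·L_0(z) = -(1/32)z^3 + (5/32)z^2 - (1/8)z
  0·L_1(z) = 0
  8·L_2(z) = -(8/15)z^3 + (128/15)z
  7·L_3(z) = (7/96)z^3 + (7/32)z^2 - (7/24)z
Adding term by term: -(59/120)z^3 + (3/8)z^2 + (487/60)z

g(z) = -(59/120)z^3 + (3/8)z^2 + (487/60)z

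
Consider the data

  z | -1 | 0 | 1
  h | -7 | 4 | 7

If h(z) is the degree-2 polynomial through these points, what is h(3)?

Evaluate each Lagrange basis at z = 3:
L_0(3) = (3)·(2)/[(-1)·(-2)] = 3
L_1(3) = (4)·(2)/[(1)·(-1)] = -8
L_2(3) = (4)·(3)/[(2)·(1)] = 6
Sum: (-7)·(3) + 4·(-8) + 7·(6) = -11

-11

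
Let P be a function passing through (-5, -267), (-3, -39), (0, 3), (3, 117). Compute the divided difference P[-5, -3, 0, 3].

P[-5,-3] = (-39 - (-267)) / (-3 - (-5)) = 114
P[-3,0] = (3 - (-39)) / (0 - (-3)) = 14
P[0,3] = (117 - 3) / (3 - 0) = 38
P[-5,-3,0] = (14 - 114) / (0 - (-5)) = -20
P[-3,0,3] = (38 - 14) / (3 - (-3)) = 4
P[-5,-3,0,3] = (4 - (-20)) / (3 - (-5)) = 3

3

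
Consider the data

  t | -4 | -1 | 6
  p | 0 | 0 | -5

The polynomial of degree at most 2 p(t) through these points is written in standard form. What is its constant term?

-2/7

Build the Lagrange basis polynomials:
L_0(t) = (t + 1)(t - 6) / [30] = (1/30)t^2 - (1/6)t - 1/5
L_1(t) = (t + 4)(t - 6) / [-21] = -(1/21)t^2 + (2/21)t + 8/7
L_2(t) = (t + 4)(t + 1) / [70] = (1/70)t^2 + (1/14)t + 2/35
p(t) = 0·L_0 + 0·L_1 + (-5)·L_2
Only the constant term is needed; take it from each L_i and combine:
0·(-1/5) + 0·(8/7) + (-5)·(2/35) = -2/7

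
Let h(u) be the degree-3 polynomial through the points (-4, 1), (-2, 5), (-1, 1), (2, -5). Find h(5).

Using Newton's divided-difference form:
h[-4,-2] = (5 - 1) / (-2 - (-4)) = 2
h[-2,-1] = (1 - 5) / (-1 - (-2)) = -4
h[-1,2] = (-5 - 1) / (2 - (-1)) = -2
h[-4,-2,-1] = (-4 - 2) / (-1 - (-4)) = -2
h[-2,-1,2] = (-2 - (-4)) / (2 - (-2)) = 1/2
h[-4,-2,-1,2] = (1/2 - (-2)) / (2 - (-4)) = 5/12
h(5) = 1 + 2·(9) + (-2)·(9)·(7) + (5/12)·(9)·(7)·(6) = 101/2

101/2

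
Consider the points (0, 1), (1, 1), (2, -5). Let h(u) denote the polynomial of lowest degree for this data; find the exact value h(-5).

L_0(-5) = (-6)·(-7)/[(-1)·(-2)] = 21
L_1(-5) = (-5)·(-7)/[(1)·(-1)] = -35
L_2(-5) = (-5)·(-6)/[(2)·(1)] = 15
Sum: 1·(21) + 1·(-35) + (-5)·(15) = -89

-89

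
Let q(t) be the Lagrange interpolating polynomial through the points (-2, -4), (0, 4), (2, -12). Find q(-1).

Evaluate each Lagrange basis at t = -1:
L_0(-1) = (-1)·(-3)/[(-2)·(-4)] = 3/8
L_1(-1) = (1)·(-3)/[(2)·(-2)] = 3/4
L_2(-1) = (1)·(-1)/[(4)·(2)] = -1/8
Sum: (-4)·(3/8) + 4·(3/4) + (-12)·(-1/8) = 3

3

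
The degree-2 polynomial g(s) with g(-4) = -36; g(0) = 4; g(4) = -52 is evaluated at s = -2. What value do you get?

-4

Evaluate each Lagrange basis at s = -2:
L_0(-2) = (-2)·(-6)/[(-4)·(-8)] = 3/8
L_1(-2) = (2)·(-6)/[(4)·(-4)] = 3/4
L_2(-2) = (2)·(-2)/[(8)·(4)] = -1/8
Sum: (-36)·(3/8) + 4·(3/4) + (-52)·(-1/8) = -4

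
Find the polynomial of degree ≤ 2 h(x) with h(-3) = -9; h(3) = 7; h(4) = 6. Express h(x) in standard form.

Build the Lagrange basis polynomials:
L_0(x) = (x - 3)(x - 4) / [42] = (1/42)x^2 - (1/6)x + 2/7
L_1(x) = (x + 3)(x - 4) / [-6] = -(1/6)x^2 + (1/6)x + 2
L_2(x) = (x + 3)(x - 3) / [7] = (1/7)x^2 - 9/7
h(x) = (-9)·L_0 + 7·L_1 + 6·L_2
  (-9)·L_0(x) = -(3/14)x^2 + (3/2)x - 18/7
  7·L_1(x) = -(7/6)x^2 + (7/6)x + 14
  6·L_2(x) = (6/7)x^2 - 54/7
Adding term by term: -(11/21)x^2 + (8/3)x + 26/7

h(x) = -(11/21)x^2 + (8/3)x + 26/7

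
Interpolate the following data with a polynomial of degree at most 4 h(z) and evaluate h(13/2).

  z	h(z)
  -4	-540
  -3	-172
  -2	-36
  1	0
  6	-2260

L_0(13/2) = (19/2)·(17/2)·(11/2)·(1/2)/[(-1)·(-2)·(-5)·(-10)] = 3553/1600
L_1(13/2) = (21/2)·(17/2)·(11/2)·(1/2)/[(1)·(-1)·(-4)·(-9)] = -1309/192
L_2(13/2) = (21/2)·(19/2)·(11/2)·(1/2)/[(2)·(1)·(-3)·(-8)] = 1463/256
L_3(13/2) = (21/2)·(19/2)·(17/2)·(1/2)/[(5)·(4)·(3)·(-5)] = -2261/1600
L_4(13/2) = (21/2)·(19/2)·(17/2)·(11/2)/[(10)·(9)·(8)·(5)] = 24871/19200
Sum: (-540)·(3553/1600) + (-172)·(-1309/192) + (-36)·(1463/256) + 0 + (-2260)·(24871/19200) = -12639/4

-12639/4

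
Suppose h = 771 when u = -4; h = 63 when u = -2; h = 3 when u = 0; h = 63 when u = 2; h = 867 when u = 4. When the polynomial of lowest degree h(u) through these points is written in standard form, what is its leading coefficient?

The leading coefficient equals the top divided difference h[-4,-2,0,2,4].
h[-4,-2] = (63 - 771) / (-2 - (-4)) = -354
h[-2,0] = (3 - 63) / (0 - (-2)) = -30
h[0,2] = (63 - 3) / (2 - 0) = 30
h[2,4] = (867 - 63) / (4 - 2) = 402
h[-4,-2,0] = (-30 - (-354)) / (0 - (-4)) = 81
h[-2,0,2] = (30 - (-30)) / (2 - (-2)) = 15
h[0,2,4] = (402 - 30) / (4 - 0) = 93
h[-4,-2,0,2] = (15 - 81) / (2 - (-4)) = -11
h[-2,0,2,4] = (93 - 15) / (4 - (-2)) = 13
h[-4,-2,0,2,4] = (13 - (-11)) / (4 - (-4)) = 3

3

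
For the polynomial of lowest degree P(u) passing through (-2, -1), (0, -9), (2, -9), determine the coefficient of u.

Build the Lagrange basis polynomials:
L_0(u) = u(u - 2) / [8] = (1/8)u^2 - (1/4)u
L_1(u) = (u + 2)(u - 2) / [-4] = -(1/4)u^2 + 1
L_2(u) = (u + 2)u / [8] = (1/8)u^2 + (1/4)u
P(u) = (-1)·L_0 + (-9)·L_1 + (-9)·L_2
Only the coefficient of u is needed; take it from each L_i and combine:
(-1)·(-1/4) + (-9)·(0) + (-9)·(1/4) = -2

-2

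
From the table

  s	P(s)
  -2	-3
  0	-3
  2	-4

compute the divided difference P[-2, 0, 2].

P[-2,0] = (-3 - (-3)) / (0 - (-2)) = 0
P[0,2] = (-4 - (-3)) / (2 - 0) = -1/2
P[-2,0,2] = (-1/2 - 0) / (2 - (-2)) = -1/8

-1/8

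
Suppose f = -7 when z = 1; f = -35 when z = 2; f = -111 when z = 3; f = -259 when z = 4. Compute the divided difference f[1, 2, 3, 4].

-4

f[1,2] = (-35 - (-7)) / (2 - 1) = -28
f[2,3] = (-111 - (-35)) / (3 - 2) = -76
f[3,4] = (-259 - (-111)) / (4 - 3) = -148
f[1,2,3] = (-76 - (-28)) / (3 - 1) = -24
f[2,3,4] = (-148 - (-76)) / (4 - 2) = -36
f[1,2,3,4] = (-36 - (-24)) / (4 - 1) = -4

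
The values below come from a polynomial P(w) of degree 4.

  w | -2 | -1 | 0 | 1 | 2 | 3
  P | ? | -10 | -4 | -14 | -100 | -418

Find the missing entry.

The 5 known values determine P uniquely (degree ≤ 4).
L_0(-2) = (-2)·(-3)·(-4)·(-5)/[(-1)·(-2)·(-3)·(-4)] = 5
L_1(-2) = (-1)·(-3)·(-4)·(-5)/[(1)·(-1)·(-2)·(-3)] = -10
L_2(-2) = (-1)·(-2)·(-4)·(-5)/[(2)·(1)·(-1)·(-2)] = 10
L_3(-2) = (-1)·(-2)·(-3)·(-5)/[(3)·(2)·(1)·(-1)] = -5
L_4(-2) = (-1)·(-2)·(-3)·(-4)/[(4)·(3)·(2)·(1)] = 1
Sum: (-10)·(5) + (-4)·(-10) + (-14)·(10) + (-100)·(-5) + (-418)·(1) = -68

-68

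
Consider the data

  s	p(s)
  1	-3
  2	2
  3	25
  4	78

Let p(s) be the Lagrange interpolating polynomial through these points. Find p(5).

173

L_0(5) = (3)·(2)·(1)/[(-1)·(-2)·(-3)] = -1
L_1(5) = (4)·(2)·(1)/[(1)·(-1)·(-2)] = 4
L_2(5) = (4)·(3)·(1)/[(2)·(1)·(-1)] = -6
L_3(5) = (4)·(3)·(2)/[(3)·(2)·(1)] = 4
Sum: (-3)·(-1) + 2·(4) + 25·(-6) + 78·(4) = 173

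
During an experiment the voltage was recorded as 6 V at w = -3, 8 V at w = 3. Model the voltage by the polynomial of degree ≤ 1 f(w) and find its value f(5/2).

47/6

Evaluate each Lagrange basis at w = 5/2:
L_0(5/2) = (-1/2)/[(-6)] = 1/12
L_1(5/2) = (11/2)/[(6)] = 11/12
Sum: 6·(1/12) + 8·(11/12) = 47/6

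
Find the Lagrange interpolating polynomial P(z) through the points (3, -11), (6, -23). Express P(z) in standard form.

P(z) = -4z + 1

Build the Lagrange basis polynomials:
L_0(z) = (z - 6) / [-3] = -(1/3)z + 2
L_1(z) = (z - 3) / [3] = (1/3)z - 1
P(z) = (-11)·L_0 + (-23)·L_1
  (-11)·L_0(z) = (11/3)z - 22
  (-23)·L_1(z) = -(23/3)z + 23
Adding term by term: -4z + 1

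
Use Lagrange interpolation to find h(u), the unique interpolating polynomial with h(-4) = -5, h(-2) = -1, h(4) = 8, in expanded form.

Build the Lagrange basis polynomials:
L_0(u) = (u + 2)(u - 4) / [16] = (1/16)u^2 - (1/8)u - 1/2
L_1(u) = (u + 4)(u - 4) / [-12] = -(1/12)u^2 + 4/3
L_2(u) = (u + 4)(u + 2) / [48] = (1/48)u^2 + (1/8)u + 1/6
h(u) = (-5)·L_0 + (-1)·L_1 + 8·L_2
  (-5)·L_0(u) = -(5/16)u^2 + (5/8)u + 5/2
  (-1)·L_1(u) = (1/12)u^2 - 4/3
  8·L_2(u) = (1/6)u^2 + u + 4/3
Adding term by term: -(1/16)u^2 + (13/8)u + 5/2

h(u) = -(1/16)u^2 + (13/8)u + 5/2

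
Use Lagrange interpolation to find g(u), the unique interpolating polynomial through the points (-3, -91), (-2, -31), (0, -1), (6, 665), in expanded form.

Build the Lagrange basis polynomials:
L_0(u) = (u + 2)u(u - 6) / [-27] = -(1/27)u^3 + (4/27)u^2 + (4/9)u
L_1(u) = (u + 3)u(u - 6) / [16] = (1/16)u^3 - (3/16)u^2 - (9/8)u
L_2(u) = (u + 3)(u + 2)(u - 6) / [-36] = -(1/36)u^3 + (1/36)u^2 + (2/3)u + 1
L_3(u) = (u + 3)(u + 2)u / [432] = (1/432)u^3 + (5/432)u^2 + (1/72)u
g(u) = (-91)·L_0 + (-31)·L_1 + (-1)·L_2 + 665·L_3
  (-91)·L_0(u) = (91/27)u^3 - (364/27)u^2 - (364/9)u
  (-31)·L_1(u) = -(31/16)u^3 + (93/16)u^2 + (279/8)u
  (-1)·L_2(u) = (1/36)u^3 - (1/36)u^2 - (2/3)u - 1
  665·L_3(u) = (665/432)u^3 + (3325/432)u^2 + (665/72)u
Adding term by term: 3u^3 + 3u - 1

g(u) = 3u^3 + 3u - 1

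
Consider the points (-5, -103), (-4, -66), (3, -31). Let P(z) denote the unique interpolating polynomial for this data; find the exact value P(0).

Evaluate each Lagrange basis at z = 0:
L_0(0) = (4)·(-3)/[(-1)·(-8)] = -3/2
L_1(0) = (5)·(-3)/[(1)·(-7)] = 15/7
L_2(0) = (5)·(4)/[(8)·(7)] = 5/14
Sum: (-103)·(-3/2) + (-66)·(15/7) + (-31)·(5/14) = 2

2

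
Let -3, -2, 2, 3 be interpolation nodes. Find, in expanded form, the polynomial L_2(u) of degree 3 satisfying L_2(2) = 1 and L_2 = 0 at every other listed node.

L_2(u) = (u + 3)(u + 2)(u - 3) / [(5)·(4)·(-1)]
       = (u^3 + 2u^2 - 9u - 18) / (-20)

L_2(u) = -(1/20)u^3 - (1/10)u^2 + (9/20)u + 9/10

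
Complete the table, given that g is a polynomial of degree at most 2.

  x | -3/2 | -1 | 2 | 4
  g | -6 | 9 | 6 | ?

The 3 known values determine g uniquely (degree ≤ 2).
L_0(4) = (5)·(2)/[(-1/2)·(-7/2)] = 40/7
L_1(4) = (11/2)·(2)/[(1/2)·(-3)] = -22/3
L_2(4) = (11/2)·(5)/[(7/2)·(3)] = 55/21
Sum: (-6)·(40/7) + 9·(-22/3) + 6·(55/21) = -592/7

-592/7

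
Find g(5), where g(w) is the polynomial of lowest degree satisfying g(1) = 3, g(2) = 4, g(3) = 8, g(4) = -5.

-55

L_0(5) = (3)·(2)·(1)/[(-1)·(-2)·(-3)] = -1
L_1(5) = (4)·(2)·(1)/[(1)·(-1)·(-2)] = 4
L_2(5) = (4)·(3)·(1)/[(2)·(1)·(-1)] = -6
L_3(5) = (4)·(3)·(2)/[(3)·(2)·(1)] = 4
Sum: 3·(-1) + 4·(4) + 8·(-6) + (-5)·(4) = -55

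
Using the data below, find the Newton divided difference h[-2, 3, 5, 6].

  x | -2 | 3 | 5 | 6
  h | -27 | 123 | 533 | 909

h[-2,3] = (123 - (-27)) / (3 - (-2)) = 30
h[3,5] = (533 - 123) / (5 - 3) = 205
h[5,6] = (909 - 533) / (6 - 5) = 376
h[-2,3,5] = (205 - 30) / (5 - (-2)) = 25
h[3,5,6] = (376 - 205) / (6 - 3) = 57
h[-2,3,5,6] = (57 - 25) / (6 - (-2)) = 4

4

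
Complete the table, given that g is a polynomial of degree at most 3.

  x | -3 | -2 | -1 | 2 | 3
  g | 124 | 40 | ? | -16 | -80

8

The 4 known values determine g uniquely (degree ≤ 3).
L_0(-1) = (1)·(-3)·(-4)/[(-1)·(-5)·(-6)] = -2/5
L_1(-1) = (2)·(-3)·(-4)/[(1)·(-4)·(-5)] = 6/5
L_2(-1) = (2)·(1)·(-4)/[(5)·(4)·(-1)] = 2/5
L_3(-1) = (2)·(1)·(-3)/[(6)·(5)·(1)] = -1/5
Sum: 124·(-2/5) + 40·(6/5) + (-16)·(2/5) + (-80)·(-1/5) = 8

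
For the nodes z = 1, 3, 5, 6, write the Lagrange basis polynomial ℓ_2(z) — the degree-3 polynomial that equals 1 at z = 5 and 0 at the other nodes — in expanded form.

ℓ_2(z) = -(1/8)z^3 + (5/4)z^2 - (27/8)z + 9/4

ℓ_2(z) = (z - 1)(z - 3)(z - 6) / [(4)·(2)·(-1)]
       = (z^3 - 10z^2 + 27z - 18) / (-8)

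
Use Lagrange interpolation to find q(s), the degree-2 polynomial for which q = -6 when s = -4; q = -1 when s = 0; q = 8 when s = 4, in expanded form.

Build the Lagrange basis polynomials:
L_0(s) = s(s - 4) / [32] = (1/32)s^2 - (1/8)s
L_1(s) = (s + 4)(s - 4) / [-16] = -(1/16)s^2 + 1
L_2(s) = (s + 4)s / [32] = (1/32)s^2 + (1/8)s
q(s) = (-6)·L_0 + (-1)·L_1 + 8·L_2
  (-6)·L_0(s) = -(3/16)s^2 + (3/4)s
  (-1)·L_1(s) = (1/16)s^2 - 1
  8·L_2(s) = (1/4)s^2 + s
Adding term by term: (1/8)s^2 + (7/4)s - 1

q(s) = (1/8)s^2 + (7/4)s - 1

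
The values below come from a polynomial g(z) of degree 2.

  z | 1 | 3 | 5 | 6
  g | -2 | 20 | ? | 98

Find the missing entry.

The 3 known values determine g uniquely (degree ≤ 2).
L_0(5) = (2)·(-1)/[(-2)·(-5)] = -1/5
L_1(5) = (4)·(-1)/[(2)·(-3)] = 2/3
L_2(5) = (4)·(2)/[(5)·(3)] = 8/15
Sum: (-2)·(-1/5) + 20·(2/3) + 98·(8/15) = 66

66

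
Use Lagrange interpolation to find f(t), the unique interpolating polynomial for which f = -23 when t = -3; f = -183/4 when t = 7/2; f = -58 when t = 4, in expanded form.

f(t) = -3t^2 - 2t - 2

Build the Lagrange basis polynomials:
L_0(t) = (t - 7/2)(t - 4) / [91/2] = (2/91)t^2 - (15/91)t + 4/13
L_1(t) = (t + 3)(t - 4) / [-13/4] = -(4/13)t^2 + (4/13)t + 48/13
L_2(t) = (t + 3)(t - 7/2) / [7/2] = (2/7)t^2 - (1/7)t - 3
f(t) = (-23)·L_0 + (-183/4)·L_1 + (-58)·L_2
  (-23)·L_0(t) = -(46/91)t^2 + (345/91)t - 92/13
  (-183/4)·L_1(t) = (183/13)t^2 - (183/13)t - 2196/13
  (-58)·L_2(t) = -(116/7)t^2 + (58/7)t + 174
Adding term by term: -3t^2 - 2t - 2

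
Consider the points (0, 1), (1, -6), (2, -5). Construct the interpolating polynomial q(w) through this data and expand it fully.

Newton's divided differences:
q[0,1] = (-6 - 1) / (1 - 0) = -7
q[1,2] = (-5 - (-6)) / (2 - 1) = 1
q[0,1,2] = (1 - (-7)) / (2 - 0) = 4
q(w) = 1 + (-7)·w + 4·w(w - 1)
Expanding: q(w) = 4w^2 - 11w + 1

q(w) = 4w^2 - 11w + 1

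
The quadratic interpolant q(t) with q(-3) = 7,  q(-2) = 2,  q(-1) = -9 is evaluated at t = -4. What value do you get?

6

L_0(-4) = (-2)·(-3)/[(-1)·(-2)] = 3
L_1(-4) = (-1)·(-3)/[(1)·(-1)] = -3
L_2(-4) = (-1)·(-2)/[(2)·(1)] = 1
Sum: 7·(3) + 2·(-3) + (-9)·(1) = 6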